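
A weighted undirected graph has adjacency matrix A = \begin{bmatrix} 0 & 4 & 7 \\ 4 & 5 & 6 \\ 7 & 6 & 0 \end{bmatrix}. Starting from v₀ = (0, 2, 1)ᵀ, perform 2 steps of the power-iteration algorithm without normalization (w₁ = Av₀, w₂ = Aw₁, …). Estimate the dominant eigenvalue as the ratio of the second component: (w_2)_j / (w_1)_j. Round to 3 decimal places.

w1 = Av₀ = (0·0 + 4·2 + 7·1; 4·0 + 5·2 + 6·1; 7·0 + 6·2 + 0·1) = (15, 16, 12)
w2 = Aw1 = (0·15 + 4·16 + 7·12; 4·15 + 5·16 + 6·12; 7·15 + 6·16 + 0·12) = (148, 212, 201)
Ratio at component: 212 / 16 = 13.250

13.250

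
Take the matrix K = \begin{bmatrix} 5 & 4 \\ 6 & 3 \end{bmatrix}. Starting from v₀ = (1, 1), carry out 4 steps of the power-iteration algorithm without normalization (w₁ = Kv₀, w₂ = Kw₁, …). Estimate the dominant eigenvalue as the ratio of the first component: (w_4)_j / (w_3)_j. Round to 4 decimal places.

9.0000

w1 = Kv₀ = (5·1 + 4·1; 6·1 + 3·1) = (9, 9)
w2 = Kw1 = (5·9 + 4·9; 6·9 + 3·9) = (81, 81)
w3 = Kw2 = (729, 729)
w4 = Kw3 = (6561, 6561)
Ratio at component: 6561 / 729 = 9.0000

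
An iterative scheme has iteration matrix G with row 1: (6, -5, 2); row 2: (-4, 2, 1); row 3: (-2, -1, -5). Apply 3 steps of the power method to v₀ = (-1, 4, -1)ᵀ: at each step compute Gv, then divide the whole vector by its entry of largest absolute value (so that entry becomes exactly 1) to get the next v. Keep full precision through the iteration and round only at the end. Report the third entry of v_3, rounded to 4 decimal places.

-0.0763

Gv0 = (-28.00000, 11.00000, 3.00000); divide by -28.00000 → v1 = (1.00000, -0.39286, -0.10714)
Gv1 = (7.75000, -4.89286, -1.07143); divide by 7.75000 → v2 = (1.00000, -0.63134, -0.13825)
Gv2 = (8.88018, -5.40092, -0.67742); divide by 8.88018 → v3 = (1.00000, -0.60820, -0.07628)
Requested entry of v3: 147/-1927 = -0.0763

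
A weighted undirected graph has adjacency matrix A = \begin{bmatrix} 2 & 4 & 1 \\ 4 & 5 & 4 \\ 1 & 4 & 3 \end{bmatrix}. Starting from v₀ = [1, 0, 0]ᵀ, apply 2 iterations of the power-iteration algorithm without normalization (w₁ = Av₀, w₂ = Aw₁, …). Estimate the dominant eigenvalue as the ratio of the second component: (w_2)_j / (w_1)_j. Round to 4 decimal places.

8.0000

w1 = Av₀ = (2, 4, 1)
w2 = Aw1 = (21, 32, 21)
Ratio at component: 32 / 4 = 8.0000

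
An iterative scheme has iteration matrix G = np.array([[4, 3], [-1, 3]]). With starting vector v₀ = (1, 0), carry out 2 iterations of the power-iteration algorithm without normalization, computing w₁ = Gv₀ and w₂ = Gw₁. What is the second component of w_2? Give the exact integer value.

w1 = Gv₀ = (4·1 + 3·0; (-1)·1 + 3·0) = (4, -1)
w2 = Gw1 = (4·4 + 3·(-1); (-1)·4 + 3·(-1)) = (13, -7)
The requested component of w2 is -7.

-7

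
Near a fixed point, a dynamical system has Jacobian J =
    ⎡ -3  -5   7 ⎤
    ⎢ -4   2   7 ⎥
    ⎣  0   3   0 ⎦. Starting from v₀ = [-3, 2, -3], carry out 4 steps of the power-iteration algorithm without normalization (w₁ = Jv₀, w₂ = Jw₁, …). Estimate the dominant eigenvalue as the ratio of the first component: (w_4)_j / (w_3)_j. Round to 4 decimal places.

λ ≈ -7.0806

w1 = Jv₀ = (-22, -5, 6)
w2 = Jw1 = (133, 120, -15)
w3 = Jw2 = (-1104, -397, 360)
w4 = Jw3 = (7817, 6142, -1191)
Ratio at component: 7817 / -1104 = -7.0806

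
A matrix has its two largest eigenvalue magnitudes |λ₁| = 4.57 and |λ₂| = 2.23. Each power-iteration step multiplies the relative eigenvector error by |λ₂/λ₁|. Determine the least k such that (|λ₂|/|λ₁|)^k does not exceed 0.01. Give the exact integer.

|λ₂/λ₁| = 2.23/4.57 = 0.48796
Need k ≥ ln(0.01) / ln(0.48796) = -4.6052 / -0.7175 ≈ 6.418
Smallest integer k satisfying the bound: 7

7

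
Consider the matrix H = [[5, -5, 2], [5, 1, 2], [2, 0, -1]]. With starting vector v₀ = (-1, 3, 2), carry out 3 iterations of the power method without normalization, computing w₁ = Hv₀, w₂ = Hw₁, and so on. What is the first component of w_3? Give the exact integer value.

-116

w1 = Hv₀ = (5·(-1) + (-5)·3 + 2·2; 5·(-1) + 1·3 + 2·2; 2·(-1) + 0·3 + (-1)·2) = (-16, 2, -4)
w2 = Hw1 = (5·(-16) + (-5)·2 + 2·(-4); 5·(-16) + 1·2 + 2·(-4); 2·(-16) + 0·2 + (-1)·(-4)) = (-98, -86, -28)
w3 = Hw2 = (-116, -632, -168)
The requested component of w3 is -116.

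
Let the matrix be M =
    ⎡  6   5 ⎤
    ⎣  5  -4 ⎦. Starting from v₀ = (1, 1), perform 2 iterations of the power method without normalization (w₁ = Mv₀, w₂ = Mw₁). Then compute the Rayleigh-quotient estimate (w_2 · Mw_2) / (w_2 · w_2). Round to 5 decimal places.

7.33473

w1 = Mv₀ = (6·1 + 5·1; 5·1 + (-4)·1) = (11, 1)
w2 = Mw1 = (6·11 + 5·1; 5·11 + (-4)·1) = (71, 51)
Mw2 = (681, 151)
w2·Mw2 = 71·681 + 51·151 = 56052; w2·w2 = 71·71 + 51·51 = 7642
λ ≈ 56052/7642 = 7.33473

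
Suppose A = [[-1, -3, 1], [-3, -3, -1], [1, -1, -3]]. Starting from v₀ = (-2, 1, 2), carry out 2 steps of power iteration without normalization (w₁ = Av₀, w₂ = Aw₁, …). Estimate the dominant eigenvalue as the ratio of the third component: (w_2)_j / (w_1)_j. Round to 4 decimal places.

w1 = Av₀ = ((-1)·(-2) + (-3)·1 + 1·2; (-3)·(-2) + (-3)·1 + (-1)·2; 1·(-2) + (-1)·1 + (-3)·2) = (1, 1, -9)
w2 = Aw1 = ((-1)·1 + (-3)·1 + 1·(-9); (-3)·1 + (-3)·1 + (-1)·(-9); 1·1 + (-1)·1 + (-3)·(-9)) = (-13, 3, 27)
Ratio at component: 27 / -9 = -3.0000

-3.0000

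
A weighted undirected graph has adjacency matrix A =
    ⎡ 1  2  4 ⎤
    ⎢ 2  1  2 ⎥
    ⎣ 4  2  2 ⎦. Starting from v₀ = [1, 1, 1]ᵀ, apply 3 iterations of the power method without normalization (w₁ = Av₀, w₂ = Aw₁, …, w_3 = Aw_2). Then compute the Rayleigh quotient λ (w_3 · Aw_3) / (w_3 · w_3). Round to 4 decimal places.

w1 = Av₀ = (1·1 + 2·1 + 4·1; 2·1 + 1·1 + 2·1; 4·1 + 2·1 + 2·1) = (7, 5, 8)
w2 = Aw1 = (1·7 + 2·5 + 4·8; 2·7 + 1·5 + 2·8; 4·7 + 2·5 + 2·8) = (49, 35, 54)
w3 = Aw2 = (335, 241, 374)
Aw3 = (2313, 1659, 2570)
w3·Aw3 = 335·2313 + 241·1659 + 374·2570 = 2135854; w3·w3 = 335·335 + 241·241 + 374·374 = 310182
λ ≈ 2135854/310182 = 6.8858

6.8858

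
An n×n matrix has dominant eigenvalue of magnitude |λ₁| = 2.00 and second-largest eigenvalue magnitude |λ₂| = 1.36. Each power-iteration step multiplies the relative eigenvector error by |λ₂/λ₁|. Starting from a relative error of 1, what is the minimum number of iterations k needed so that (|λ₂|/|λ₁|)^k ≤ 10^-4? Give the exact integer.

|λ₂/λ₁| = 1.36/2.00 = 0.68000
Need k ≥ ln(10^-4) / ln(0.68000) = -9.2103 / -0.3857 ≈ 23.882
Smallest integer k satisfying the bound: 24

24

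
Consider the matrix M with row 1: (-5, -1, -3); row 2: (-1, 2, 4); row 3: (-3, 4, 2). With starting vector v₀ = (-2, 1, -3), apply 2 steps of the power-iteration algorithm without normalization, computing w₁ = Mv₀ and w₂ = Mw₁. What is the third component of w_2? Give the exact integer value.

-78

w1 = Mv₀ = ((-5)·(-2) + (-1)·1 + (-3)·(-3); (-1)·(-2) + 2·1 + 4·(-3); (-3)·(-2) + 4·1 + 2·(-3)) = (18, -8, 4)
w2 = Mw1 = ((-5)·18 + (-1)·(-8) + (-3)·4; (-1)·18 + 2·(-8) + 4·4; (-3)·18 + 4·(-8) + 2·4) = (-94, -18, -78)
The requested component of w2 is -78.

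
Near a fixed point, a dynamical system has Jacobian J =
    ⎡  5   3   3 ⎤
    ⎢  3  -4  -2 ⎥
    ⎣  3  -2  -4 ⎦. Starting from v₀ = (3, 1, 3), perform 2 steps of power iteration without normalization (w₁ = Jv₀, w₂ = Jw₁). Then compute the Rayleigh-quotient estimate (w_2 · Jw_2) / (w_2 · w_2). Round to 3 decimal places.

λ ≈ 2.694

w1 = Jv₀ = (27, -1, -5)
w2 = Jw1 = (117, 95, 103)
Jw2 = (1179, -235, -251)
w2·Jw2 = 117·1179 + 95·(-235) + 103·(-251) = 89765; w2·w2 = 117·117 + 95·95 + 103·103 = 33323
λ ≈ 89765/33323 = 2.694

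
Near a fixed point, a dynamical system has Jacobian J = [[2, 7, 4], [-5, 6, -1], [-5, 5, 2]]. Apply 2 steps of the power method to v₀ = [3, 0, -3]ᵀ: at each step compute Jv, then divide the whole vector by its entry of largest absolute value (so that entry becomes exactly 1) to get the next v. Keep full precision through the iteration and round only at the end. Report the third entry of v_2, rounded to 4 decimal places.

Jv0 = (-6.00000, -12.00000, -21.00000); divide by -21.00000 → v1 = (0.28571, 0.57143, 1.00000)
Jv1 = (8.57143, 1.00000, 3.42857); divide by 8.57143 → v2 = (1.00000, 0.11667, 0.40000)
Requested entry of v2: -72/-180 = 0.4000

0.4000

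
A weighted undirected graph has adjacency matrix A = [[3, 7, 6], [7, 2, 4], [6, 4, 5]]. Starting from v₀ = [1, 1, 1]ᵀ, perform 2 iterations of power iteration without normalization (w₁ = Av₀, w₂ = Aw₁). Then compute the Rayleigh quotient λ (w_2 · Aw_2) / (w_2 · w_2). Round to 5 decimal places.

w1 = Av₀ = (3·1 + 7·1 + 6·1; 7·1 + 2·1 + 4·1; 6·1 + 4·1 + 5·1) = (16, 13, 15)
w2 = Aw1 = (3·16 + 7·13 + 6·15; 7·16 + 2·13 + 4·15; 6·16 + 4·13 + 5·15) = (229, 198, 223)
Aw2 = (3411, 2891, 3281)
w2·Aw2 = 229·3411 + 198·2891 + 223·3281 = 2085200; w2·w2 = 229·229 + 198·198 + 223·223 = 141374
λ ≈ 2085200/141374 = 14.74953

λ ≈ 14.74953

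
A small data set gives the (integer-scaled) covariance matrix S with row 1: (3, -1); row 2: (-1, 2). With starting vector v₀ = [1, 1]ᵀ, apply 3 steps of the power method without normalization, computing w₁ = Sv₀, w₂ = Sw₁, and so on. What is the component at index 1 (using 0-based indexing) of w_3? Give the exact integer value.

w1 = Sv₀ = (3·1 + (-1)·1; (-1)·1 + 2·1) = (2, 1)
w2 = Sw1 = (3·2 + (-1)·1; (-1)·2 + 2·1) = (5, 0)
w3 = Sw2 = (15, -5)
The requested component of w3 is -5.

-5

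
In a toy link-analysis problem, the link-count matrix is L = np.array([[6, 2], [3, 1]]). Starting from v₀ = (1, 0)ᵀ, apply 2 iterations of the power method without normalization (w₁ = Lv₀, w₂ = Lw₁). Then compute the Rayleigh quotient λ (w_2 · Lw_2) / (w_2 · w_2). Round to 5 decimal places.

λ ≈ 7.00000

w1 = Lv₀ = (6, 3)
w2 = Lw1 = (42, 21)
Lw2 = (294, 147)
w2·Lw2 = 42·294 + 21·147 = 15435; w2·w2 = 42·42 + 21·21 = 2205
λ ≈ 15435/2205 = 7.00000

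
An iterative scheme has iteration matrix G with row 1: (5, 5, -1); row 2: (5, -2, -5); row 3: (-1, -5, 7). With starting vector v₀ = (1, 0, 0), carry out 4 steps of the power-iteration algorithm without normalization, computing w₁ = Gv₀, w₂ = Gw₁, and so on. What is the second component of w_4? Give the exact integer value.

3210

w1 = Gv₀ = (5·1 + 5·0 + (-1)·0; 5·1 + (-2)·0 + (-5)·0; (-1)·1 + (-5)·0 + 7·0) = (5, 5, -1)
w2 = Gw1 = (5·5 + 5·5 + (-1)·(-1); 5·5 + (-2)·5 + (-5)·(-1); (-1)·5 + (-5)·5 + 7·(-1)) = (51, 20, -37)
w3 = Gw2 = (392, 400, -410)
w4 = Gw3 = (4370, 3210, -5262)
The requested component of w4 is 3210.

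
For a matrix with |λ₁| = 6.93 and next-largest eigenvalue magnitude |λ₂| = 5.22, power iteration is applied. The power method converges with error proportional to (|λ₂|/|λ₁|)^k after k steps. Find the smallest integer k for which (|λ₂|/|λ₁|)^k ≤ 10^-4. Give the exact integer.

|λ₂/λ₁| = 5.22/6.93 = 0.75325
Need k ≥ ln(10^-4) / ln(0.75325) = -9.2103 / -0.2834 ≈ 32.504
Smallest integer k satisfying the bound: 33

33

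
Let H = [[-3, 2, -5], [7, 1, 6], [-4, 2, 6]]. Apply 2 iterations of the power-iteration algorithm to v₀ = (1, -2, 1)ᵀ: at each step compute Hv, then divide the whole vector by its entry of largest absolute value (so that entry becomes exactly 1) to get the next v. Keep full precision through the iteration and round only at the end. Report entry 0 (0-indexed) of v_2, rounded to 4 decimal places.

Hv0 = (-12.00000, 11.00000, -2.00000); divide by -12.00000 → v1 = (1.00000, -0.91667, 0.16667)
Hv1 = (-5.66667, 7.08333, -4.83333); divide by 7.08333 → v2 = (-0.80000, 1.00000, -0.68235)
Requested entry of v2: 68/-85 = -0.8000

-0.8000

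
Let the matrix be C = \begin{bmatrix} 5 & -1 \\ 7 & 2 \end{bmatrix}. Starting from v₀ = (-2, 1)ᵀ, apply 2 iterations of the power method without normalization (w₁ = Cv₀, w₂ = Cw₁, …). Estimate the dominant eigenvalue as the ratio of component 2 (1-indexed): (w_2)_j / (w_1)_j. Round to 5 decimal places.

w1 = Cv₀ = (5·(-2) + (-1)·1; 7·(-2) + 2·1) = (-11, -12)
w2 = Cw1 = (5·(-11) + (-1)·(-12); 7·(-11) + 2·(-12)) = (-43, -101)
Ratio at component: -101 / -12 = 8.41667

8.41667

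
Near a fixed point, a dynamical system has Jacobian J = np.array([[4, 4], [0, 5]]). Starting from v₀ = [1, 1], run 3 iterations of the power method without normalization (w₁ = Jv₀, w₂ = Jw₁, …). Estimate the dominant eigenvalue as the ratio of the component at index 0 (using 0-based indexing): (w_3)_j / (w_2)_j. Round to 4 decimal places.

w1 = Jv₀ = (4·1 + 4·1; 0·1 + 5·1) = (8, 5)
w2 = Jw1 = (4·8 + 4·5; 0·8 + 5·5) = (52, 25)
w3 = Jw2 = (308, 125)
Ratio at component: 308 / 52 = 5.9231

5.9231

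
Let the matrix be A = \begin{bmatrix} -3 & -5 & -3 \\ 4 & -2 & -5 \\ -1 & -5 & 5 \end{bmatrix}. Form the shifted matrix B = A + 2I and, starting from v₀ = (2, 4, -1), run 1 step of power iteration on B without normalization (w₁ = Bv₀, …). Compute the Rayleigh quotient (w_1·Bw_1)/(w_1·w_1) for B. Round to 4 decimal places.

μ ≈ 5.3530

B = A + 2I has rows (-1, -5, -3); (4, 0, -5); (-1, -5, 7)
w1 = Bv₀ = (-19, 13, -29)
Bw1 = (41, 69, -249)
w1·Bw1 = 7339; w1·w1 = 1371; μ ≈ 7339/1371 = 5.3530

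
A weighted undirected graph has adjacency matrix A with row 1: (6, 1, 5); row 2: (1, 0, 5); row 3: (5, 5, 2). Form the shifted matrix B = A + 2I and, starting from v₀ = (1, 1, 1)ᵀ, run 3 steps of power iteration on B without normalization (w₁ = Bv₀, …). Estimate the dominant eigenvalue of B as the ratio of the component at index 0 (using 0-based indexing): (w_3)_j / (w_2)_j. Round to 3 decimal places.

B = A + 2I has rows (8, 1, 5); (1, 2, 5); (5, 5, 4)
w1 = Bv₀ = (14, 8, 14)
w2 = Bw1 = (190, 100, 166)
w3 = Bw2 = (2450, 1220, 2114)
Ratio: 2450/190 = 12.895

12.895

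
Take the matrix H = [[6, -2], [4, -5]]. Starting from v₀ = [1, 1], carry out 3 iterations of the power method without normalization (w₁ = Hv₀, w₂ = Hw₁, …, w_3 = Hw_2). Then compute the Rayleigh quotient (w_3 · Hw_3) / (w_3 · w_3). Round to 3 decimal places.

w1 = Hv₀ = (4, -1)
w2 = Hw1 = (26, 21)
w3 = Hw2 = (114, -1)
Hw3 = (686, 461)
w3·Hw3 = 114·686 + (-1)·461 = 77743; w3·w3 = 114·114 + (-1)·(-1) = 12997
λ ≈ 77743/12997 = 5.982

λ ≈ 5.982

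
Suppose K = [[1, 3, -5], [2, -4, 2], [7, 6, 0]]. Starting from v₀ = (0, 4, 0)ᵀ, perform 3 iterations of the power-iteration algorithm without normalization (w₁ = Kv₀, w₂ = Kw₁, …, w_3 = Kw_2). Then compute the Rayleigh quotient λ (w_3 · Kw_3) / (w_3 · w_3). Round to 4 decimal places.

w1 = Kv₀ = (1·0 + 3·4 + (-5)·0; 2·0 + (-4)·4 + 2·0; 7·0 + 6·4 + 0·0) = (12, -16, 24)
w2 = Kw1 = (1·12 + 3·(-16) + (-5)·24; 2·12 + (-4)·(-16) + 2·24; 7·12 + 6·(-16) + 0·24) = (-156, 136, -12)
w3 = Kw2 = (312, -880, -276)
Kw3 = (-948, 3592, -3096)
w3·Kw3 = 312·(-948) + (-880)·3592 + (-276)·(-3096) = -2602240; w3·w3 = 312·312 + (-880)·(-880) + (-276)·(-276) = 947920
λ ≈ -2602240/947920 = -2.7452

λ ≈ -2.7452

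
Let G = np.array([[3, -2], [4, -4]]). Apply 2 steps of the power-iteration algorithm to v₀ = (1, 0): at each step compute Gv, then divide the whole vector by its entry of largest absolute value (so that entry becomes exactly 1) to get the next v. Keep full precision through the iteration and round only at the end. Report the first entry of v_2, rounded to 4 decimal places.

-0.2500

Gv0 = (3.00000, 4.00000); divide by 4.00000 → v1 = (0.75000, 1.00000)
Gv1 = (0.25000, -1.00000); divide by -1.00000 → v2 = (-0.25000, 1.00000)
Requested entry of v2: 1/-4 = -0.2500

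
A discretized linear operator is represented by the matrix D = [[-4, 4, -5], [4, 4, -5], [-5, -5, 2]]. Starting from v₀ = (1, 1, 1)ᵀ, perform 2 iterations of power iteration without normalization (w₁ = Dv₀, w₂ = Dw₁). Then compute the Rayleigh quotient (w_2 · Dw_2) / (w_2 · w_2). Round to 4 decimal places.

w1 = Dv₀ = ((-4)·1 + 4·1 + (-5)·1; 4·1 + 4·1 + (-5)·1; (-5)·1 + (-5)·1 + 2·1) = (-5, 3, -8)
w2 = Dw1 = ((-4)·(-5) + 4·3 + (-5)·(-8); 4·(-5) + 4·3 + (-5)·(-8); (-5)·(-5) + (-5)·3 + 2·(-8)) = (72, 32, -6)
Dw2 = (-130, 446, -532)
w2·Dw2 = 72·(-130) + 32·446 + (-6)·(-532) = 8104; w2·w2 = 72·72 + 32·32 + (-6)·(-6) = 6244
λ ≈ 8104/6244 = 1.2979

λ ≈ 1.2979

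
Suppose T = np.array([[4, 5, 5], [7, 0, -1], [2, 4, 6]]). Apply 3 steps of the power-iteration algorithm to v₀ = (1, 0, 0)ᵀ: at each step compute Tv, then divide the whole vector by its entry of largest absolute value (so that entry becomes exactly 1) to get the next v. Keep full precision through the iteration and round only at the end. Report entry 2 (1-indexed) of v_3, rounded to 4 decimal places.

0.6173

Tv0 = (4.00000, 7.00000, 2.00000); divide by 7.00000 → v1 = (0.57143, 1.00000, 0.28571)
Tv1 = (8.71429, 3.71429, 6.85714); divide by 8.71429 → v2 = (1.00000, 0.42623, 0.78689)
Tv2 = (10.06557, 6.21311, 8.42623); divide by 10.06557 → v3 = (1.00000, 0.61726, 0.83713)
Requested entry of v3: 379/614 = 0.6173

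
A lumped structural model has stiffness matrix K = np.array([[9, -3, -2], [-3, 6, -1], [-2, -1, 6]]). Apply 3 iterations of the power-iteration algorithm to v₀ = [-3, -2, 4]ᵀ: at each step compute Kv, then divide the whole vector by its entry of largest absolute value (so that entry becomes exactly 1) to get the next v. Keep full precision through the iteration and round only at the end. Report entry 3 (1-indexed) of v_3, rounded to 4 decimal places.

Kv0 = (-29.00000, -7.00000, 32.00000); divide by 32.00000 → v1 = (-0.90625, -0.21875, 1.00000)
Kv1 = (-9.50000, 0.40625, 8.03125); divide by -9.50000 → v2 = (1.00000, -0.04276, -0.84539)
Kv2 = (10.81908, -2.41118, -7.02961); divide by 10.81908 → v3 = (1.00000, -0.22286, -0.64974)
Requested entry of v3: 2137/-3289 = -0.6497

-0.6497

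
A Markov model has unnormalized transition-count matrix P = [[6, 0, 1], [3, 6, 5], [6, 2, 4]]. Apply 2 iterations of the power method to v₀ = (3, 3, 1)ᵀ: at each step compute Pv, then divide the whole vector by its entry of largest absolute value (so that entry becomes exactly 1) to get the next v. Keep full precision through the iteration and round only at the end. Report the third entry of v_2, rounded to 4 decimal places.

0.7455

Pv0 = (19.00000, 32.00000, 28.00000); divide by 32.00000 → v1 = (0.59375, 1.00000, 0.87500)
Pv1 = (4.43750, 12.15625, 9.06250); divide by 12.15625 → v2 = (0.36504, 1.00000, 0.74550)
Requested entry of v2: 290/389 = 0.7455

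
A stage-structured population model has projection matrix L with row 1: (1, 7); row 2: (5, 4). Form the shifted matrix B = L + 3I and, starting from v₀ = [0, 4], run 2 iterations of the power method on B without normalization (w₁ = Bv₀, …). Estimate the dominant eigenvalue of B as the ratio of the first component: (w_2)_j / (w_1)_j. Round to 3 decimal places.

B = L + 3I has rows (4, 7); (5, 7)
w1 = Bv₀ = (28, 28)
w2 = Bw1 = (308, 336)
Ratio: 308/28 = 11.000

μ ≈ 11.000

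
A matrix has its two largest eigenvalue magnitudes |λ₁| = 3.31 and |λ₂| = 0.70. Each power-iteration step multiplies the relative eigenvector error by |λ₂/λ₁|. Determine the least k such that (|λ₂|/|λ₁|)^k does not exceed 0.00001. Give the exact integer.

8

|λ₂/λ₁| = 0.70/3.31 = 0.21148
Need k ≥ ln(0.00001) / ln(0.21148) = -11.5129 / -1.5536 ≈ 7.410
Smallest integer k satisfying the bound: 8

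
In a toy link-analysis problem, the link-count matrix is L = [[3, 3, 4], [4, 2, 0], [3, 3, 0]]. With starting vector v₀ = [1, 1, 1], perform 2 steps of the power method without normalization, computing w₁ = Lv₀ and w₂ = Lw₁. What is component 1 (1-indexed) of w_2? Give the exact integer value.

72

w1 = Lv₀ = (3·1 + 3·1 + 4·1; 4·1 + 2·1 + 0·1; 3·1 + 3·1 + 0·1) = (10, 6, 6)
w2 = Lw1 = (3·10 + 3·6 + 4·6; 4·10 + 2·6 + 0·6; 3·10 + 3·6 + 0·6) = (72, 52, 48)
The requested component of w2 is 72.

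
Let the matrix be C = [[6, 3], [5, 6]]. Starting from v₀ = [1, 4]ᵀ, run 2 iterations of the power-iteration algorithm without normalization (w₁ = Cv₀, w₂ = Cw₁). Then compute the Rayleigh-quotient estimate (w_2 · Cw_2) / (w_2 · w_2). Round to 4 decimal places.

w1 = Cv₀ = (18, 29)
w2 = Cw1 = (195, 264)
Cw2 = (1962, 2559)
w2·Cw2 = 195·1962 + 264·2559 = 1058166; w2·w2 = 195·195 + 264·264 = 107721
λ ≈ 1058166/107721 = 9.8232

λ ≈ 9.8232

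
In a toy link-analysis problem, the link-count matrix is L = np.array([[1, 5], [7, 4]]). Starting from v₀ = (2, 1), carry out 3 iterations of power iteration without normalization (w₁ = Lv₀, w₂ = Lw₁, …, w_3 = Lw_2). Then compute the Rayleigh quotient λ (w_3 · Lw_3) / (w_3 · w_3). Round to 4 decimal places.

w1 = Lv₀ = (1·2 + 5·1; 7·2 + 4·1) = (7, 18)
w2 = Lw1 = (1·7 + 5·18; 7·7 + 4·18) = (97, 121)
w3 = Lw2 = (702, 1163)
Lw3 = (6517, 9566)
w3·Lw3 = 702·6517 + 1163·9566 = 15700192; w3·w3 = 702·702 + 1163·1163 = 1845373
λ ≈ 15700192/1845373 = 8.5079

λ ≈ 8.5079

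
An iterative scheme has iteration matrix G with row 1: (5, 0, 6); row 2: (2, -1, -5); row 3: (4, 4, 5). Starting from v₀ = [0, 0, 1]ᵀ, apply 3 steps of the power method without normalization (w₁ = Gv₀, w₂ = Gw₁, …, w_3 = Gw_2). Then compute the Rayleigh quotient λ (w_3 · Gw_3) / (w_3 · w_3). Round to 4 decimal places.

w1 = Gv₀ = (6, -5, 5)
w2 = Gw1 = (60, -8, 29)
w3 = Gw2 = (474, -17, 353)
Gw3 = (4488, -800, 3593)
w3·Gw3 = 474·4488 + (-17)·(-800) + 353·3593 = 3409241; w3·w3 = 474·474 + (-17)·(-17) + 353·353 = 349574
λ ≈ 3409241/349574 = 9.7526

λ ≈ 9.7526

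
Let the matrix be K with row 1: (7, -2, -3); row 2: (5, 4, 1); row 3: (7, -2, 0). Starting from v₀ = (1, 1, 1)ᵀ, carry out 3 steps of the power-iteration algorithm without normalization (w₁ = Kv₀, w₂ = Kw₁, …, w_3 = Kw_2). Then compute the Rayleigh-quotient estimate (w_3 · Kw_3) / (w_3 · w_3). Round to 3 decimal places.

λ ≈ 4.761

w1 = Kv₀ = (7·1 + (-2)·1 + (-3)·1; 5·1 + 4·1 + 1·1; 7·1 + (-2)·1 + 0·1) = (2, 10, 5)
w2 = Kw1 = (7·2 + (-2)·10 + (-3)·5; 5·2 + 4·10 + 1·5; 7·2 + (-2)·10 + 0·5) = (-21, 55, -6)
w3 = Kw2 = (-239, 109, -257)
Kw3 = (-1120, -1016, -1891)
w3·Kw3 = (-239)·(-1120) + 109·(-1016) + (-257)·(-1891) = 642923; w3·w3 = (-239)·(-239) + 109·109 + (-257)·(-257) = 135051
λ ≈ 642923/135051 = 4.761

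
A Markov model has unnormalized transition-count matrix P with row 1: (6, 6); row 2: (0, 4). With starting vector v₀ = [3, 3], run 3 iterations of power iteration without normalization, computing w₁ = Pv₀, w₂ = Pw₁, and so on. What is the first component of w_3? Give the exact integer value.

w1 = Pv₀ = (36, 12)
w2 = Pw1 = (288, 48)
w3 = Pw2 = (2016, 192)
The requested component of w3 is 2016.

2016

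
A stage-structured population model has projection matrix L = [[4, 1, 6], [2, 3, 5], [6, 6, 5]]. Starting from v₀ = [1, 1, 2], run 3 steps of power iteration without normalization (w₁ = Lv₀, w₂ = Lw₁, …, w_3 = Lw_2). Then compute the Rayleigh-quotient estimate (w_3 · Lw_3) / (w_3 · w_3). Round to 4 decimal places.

λ ≈ 13.1582

w1 = Lv₀ = (17, 15, 22)
w2 = Lw1 = (215, 189, 302)
w3 = Lw2 = (2861, 2507, 3934)
Lw3 = (37555, 32913, 51878)
w3·Lw3 = 2861·37555 + 2507·32913 + 3934·51878 = 394045798; w3·w3 = 2861·2861 + 2507·2507 + 3934·3934 = 29946726
λ ≈ 394045798/29946726 = 13.1582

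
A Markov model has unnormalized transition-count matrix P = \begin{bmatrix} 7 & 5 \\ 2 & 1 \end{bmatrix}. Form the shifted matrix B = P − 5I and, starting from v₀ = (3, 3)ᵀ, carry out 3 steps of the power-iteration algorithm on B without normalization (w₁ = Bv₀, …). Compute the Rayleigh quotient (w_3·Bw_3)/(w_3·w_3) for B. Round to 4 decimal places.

B = P − 5I has rows (2, 5); (2, -4)
w1 = Bv₀ = (21, -6)
w2 = Bw1 = (12, 66)
w3 = Bw2 = (354, -240)
Bw3 = (-492, 1668)
w3·Bw3 = -574488; w3·w3 = 182916; μ ≈ -574488/182916 = -3.1407

-3.1407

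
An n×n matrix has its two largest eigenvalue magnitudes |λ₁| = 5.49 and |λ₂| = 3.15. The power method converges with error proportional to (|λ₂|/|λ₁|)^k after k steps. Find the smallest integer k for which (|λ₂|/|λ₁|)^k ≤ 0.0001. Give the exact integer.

|λ₂/λ₁| = 3.15/5.49 = 0.57377
Need k ≥ ln(0.0001) / ln(0.57377) = -9.2103 / -0.5555 ≈ 16.580
Smallest integer k satisfying the bound: 17

17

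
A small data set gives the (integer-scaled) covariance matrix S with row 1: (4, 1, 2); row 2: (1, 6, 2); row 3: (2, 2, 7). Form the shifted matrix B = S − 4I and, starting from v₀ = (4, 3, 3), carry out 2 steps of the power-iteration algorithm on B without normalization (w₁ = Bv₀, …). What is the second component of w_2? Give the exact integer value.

87

B = S − 4I has rows (0, 1, 2); (1, 2, 2); (2, 2, 3)
w1 = Bv₀ = (9, 16, 23)
w2 = Bw1 = (62, 87, 119)
Requested component of w2: 87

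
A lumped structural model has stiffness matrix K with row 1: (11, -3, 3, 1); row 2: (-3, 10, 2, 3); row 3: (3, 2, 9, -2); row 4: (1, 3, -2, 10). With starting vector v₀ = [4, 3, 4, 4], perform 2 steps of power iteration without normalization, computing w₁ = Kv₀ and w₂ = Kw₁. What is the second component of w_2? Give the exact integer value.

454

w1 = Kv₀ = (51, 38, 46, 45)
w2 = Kw1 = (630, 454, 553, 523)
The requested component of w2 is 454.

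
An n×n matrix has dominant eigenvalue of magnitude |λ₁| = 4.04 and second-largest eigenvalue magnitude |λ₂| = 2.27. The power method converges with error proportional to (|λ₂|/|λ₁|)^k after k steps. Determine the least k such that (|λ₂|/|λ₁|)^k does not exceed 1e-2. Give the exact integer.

8

|λ₂/λ₁| = 2.27/4.04 = 0.56188
Need k ≥ ln(1e-2) / ln(0.56188) = -4.6052 / -0.5765 ≈ 7.989
Smallest integer k satisfying the bound: 8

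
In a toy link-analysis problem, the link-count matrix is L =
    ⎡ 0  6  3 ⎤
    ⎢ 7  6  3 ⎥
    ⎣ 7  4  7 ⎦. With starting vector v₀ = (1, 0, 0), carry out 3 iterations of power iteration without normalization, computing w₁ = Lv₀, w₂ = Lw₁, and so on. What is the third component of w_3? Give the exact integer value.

w1 = Lv₀ = (0, 7, 7)
w2 = Lw1 = (63, 63, 77)
w3 = Lw2 = (609, 1050, 1232)
The requested component of w3 is 1232.

1232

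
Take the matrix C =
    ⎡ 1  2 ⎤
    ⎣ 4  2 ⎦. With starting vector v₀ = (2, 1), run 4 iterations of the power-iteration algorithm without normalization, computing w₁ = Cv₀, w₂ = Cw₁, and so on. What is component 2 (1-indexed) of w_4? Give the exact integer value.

720

w1 = Cv₀ = (1·2 + 2·1; 4·2 + 2·1) = (4, 10)
w2 = Cw1 = (1·4 + 2·10; 4·4 + 2·10) = (24, 36)
w3 = Cw2 = (96, 168)
w4 = Cw3 = (432, 720)
The requested component of w4 is 720.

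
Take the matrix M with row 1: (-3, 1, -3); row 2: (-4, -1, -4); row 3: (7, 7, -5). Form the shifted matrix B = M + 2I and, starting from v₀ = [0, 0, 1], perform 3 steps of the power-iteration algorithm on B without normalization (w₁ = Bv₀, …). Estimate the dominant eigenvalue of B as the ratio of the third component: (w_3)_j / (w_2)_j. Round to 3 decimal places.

B = M + 2I has rows (-1, 1, -3); (-4, 1, -4); (7, 7, -3)
w1 = Bv₀ = ((-1)·0 + 1·0 + (-3)·1; (-4)·0 + 1·0 + (-4)·1; 7·0 + 7·0 + (-3)·1) = (-3, -4, -3)
w2 = Bw1 = ((-1)·(-3) + 1·(-4) + (-3)·(-3); (-4)·(-3) + 1·(-4) + (-4)·(-3); 7·(-3) + 7·(-4) + (-3)·(-3)) = (8, 20, -40)
w3 = Bw2 = (132, 148, 316)
Ratio: 316/-40 = -7.900

μ ≈ -7.900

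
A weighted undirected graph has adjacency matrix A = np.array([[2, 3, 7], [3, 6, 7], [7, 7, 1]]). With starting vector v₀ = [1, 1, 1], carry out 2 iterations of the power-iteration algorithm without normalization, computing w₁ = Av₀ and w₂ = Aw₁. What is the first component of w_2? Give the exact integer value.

177

w1 = Av₀ = (2·1 + 3·1 + 7·1; 3·1 + 6·1 + 7·1; 7·1 + 7·1 + 1·1) = (12, 16, 15)
w2 = Aw1 = (2·12 + 3·16 + 7·15; 3·12 + 6·16 + 7·15; 7·12 + 7·16 + 1·15) = (177, 237, 211)
The requested component of w2 is 177.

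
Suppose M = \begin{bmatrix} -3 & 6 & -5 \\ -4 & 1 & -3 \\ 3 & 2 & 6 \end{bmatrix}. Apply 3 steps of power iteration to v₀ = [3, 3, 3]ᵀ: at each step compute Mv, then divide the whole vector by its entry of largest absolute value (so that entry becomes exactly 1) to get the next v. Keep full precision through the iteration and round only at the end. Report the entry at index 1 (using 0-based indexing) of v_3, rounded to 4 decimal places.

Mv0 = (-6.00000, -18.00000, 33.00000); divide by 33.00000 → v1 = (-0.18182, -0.54545, 1.00000)
Mv1 = (-7.72727, -2.81818, 4.36364); divide by -7.72727 → v2 = (1.00000, 0.36471, -0.56471)
Mv2 = (2.01176, -1.94118, 0.34118); divide by 2.01176 → v3 = (1.00000, -0.96491, 0.16959)
Requested entry of v3: 495/-513 = -0.9649

-0.9649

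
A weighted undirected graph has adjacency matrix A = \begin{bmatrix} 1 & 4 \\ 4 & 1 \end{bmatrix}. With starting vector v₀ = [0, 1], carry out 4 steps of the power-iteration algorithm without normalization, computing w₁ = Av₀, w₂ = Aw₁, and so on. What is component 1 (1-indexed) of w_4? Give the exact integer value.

w1 = Av₀ = (1·0 + 4·1; 4·0 + 1·1) = (4, 1)
w2 = Aw1 = (1·4 + 4·1; 4·4 + 1·1) = (8, 17)
w3 = Aw2 = (76, 49)
w4 = Aw3 = (272, 353)
The requested component of w4 is 272.

272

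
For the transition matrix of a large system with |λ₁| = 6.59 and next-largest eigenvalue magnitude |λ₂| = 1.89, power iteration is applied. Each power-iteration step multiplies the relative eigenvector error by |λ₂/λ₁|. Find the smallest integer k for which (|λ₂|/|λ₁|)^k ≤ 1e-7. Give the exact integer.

|λ₂/λ₁| = 1.89/6.59 = 0.28680
Need k ≥ ln(1e-7) / ln(0.28680) = -16.1181 / -1.2490 ≈ 12.905
Smallest integer k satisfying the bound: 13

13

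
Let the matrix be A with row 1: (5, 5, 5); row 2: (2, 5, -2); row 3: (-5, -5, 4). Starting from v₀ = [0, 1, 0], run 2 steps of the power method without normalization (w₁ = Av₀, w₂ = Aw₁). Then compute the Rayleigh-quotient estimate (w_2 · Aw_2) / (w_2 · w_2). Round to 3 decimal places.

8.315

w1 = Av₀ = (5, 5, -5)
w2 = Aw1 = (25, 45, -70)
Aw2 = (0, 415, -630)
w2·Aw2 = 25·0 + 45·415 + (-70)·(-630) = 62775; w2·w2 = 25·25 + 45·45 + (-70)·(-70) = 7550
λ ≈ 62775/7550 = 8.315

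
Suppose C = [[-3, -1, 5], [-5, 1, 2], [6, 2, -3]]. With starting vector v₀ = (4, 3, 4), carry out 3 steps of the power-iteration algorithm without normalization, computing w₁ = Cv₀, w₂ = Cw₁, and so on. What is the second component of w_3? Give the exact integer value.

-502

w1 = Cv₀ = (5, -9, 18)
w2 = Cw1 = (84, 2, -42)
w3 = Cw2 = (-464, -502, 634)
The requested component of w3 is -502.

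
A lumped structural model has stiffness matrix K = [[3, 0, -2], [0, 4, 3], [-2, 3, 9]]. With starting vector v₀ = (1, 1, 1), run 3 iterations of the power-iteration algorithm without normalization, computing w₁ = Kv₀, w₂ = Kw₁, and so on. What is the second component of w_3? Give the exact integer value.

559

w1 = Kv₀ = (3·1 + 0·1 + (-2)·1; 0·1 + 4·1 + 3·1; (-2)·1 + 3·1 + 9·1) = (1, 7, 10)
w2 = Kw1 = (3·1 + 0·7 + (-2)·10; 0·1 + 4·7 + 3·10; (-2)·1 + 3·7 + 9·10) = (-17, 58, 109)
w3 = Kw2 = (-269, 559, 1189)
The requested component of w3 is 559.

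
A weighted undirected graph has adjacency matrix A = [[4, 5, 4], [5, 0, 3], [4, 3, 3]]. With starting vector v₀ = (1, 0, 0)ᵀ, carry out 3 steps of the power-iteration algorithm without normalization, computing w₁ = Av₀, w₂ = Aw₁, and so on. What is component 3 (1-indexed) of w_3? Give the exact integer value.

w1 = Av₀ = (4, 5, 4)
w2 = Aw1 = (57, 32, 43)
w3 = Aw2 = (560, 414, 453)
The requested component of w3 is 453.

453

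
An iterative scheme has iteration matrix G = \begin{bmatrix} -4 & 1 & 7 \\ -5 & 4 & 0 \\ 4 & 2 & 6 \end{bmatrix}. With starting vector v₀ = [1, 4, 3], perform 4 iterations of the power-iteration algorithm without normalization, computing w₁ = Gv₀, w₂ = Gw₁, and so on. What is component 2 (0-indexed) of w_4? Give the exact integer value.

16566

w1 = Gv₀ = (21, 11, 30)
w2 = Gw1 = (137, -61, 286)
w3 = Gw2 = (1393, -929, 2142)
w4 = Gw3 = (8493, -10681, 16566)
The requested component of w4 is 16566.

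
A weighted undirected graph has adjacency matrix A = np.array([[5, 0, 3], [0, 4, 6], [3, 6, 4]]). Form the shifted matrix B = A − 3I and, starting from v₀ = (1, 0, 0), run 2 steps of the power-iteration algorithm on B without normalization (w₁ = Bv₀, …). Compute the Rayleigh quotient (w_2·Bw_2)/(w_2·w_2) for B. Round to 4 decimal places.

μ ≈ 5.9042

B = A − 3I has rows (2, 0, 3); (0, 1, 6); (3, 6, 1)
w1 = Bv₀ = (2·1 + 0·0 + 3·0; 0·1 + 1·0 + 6·0; 3·1 + 6·0 + 1·0) = (2, 0, 3)
w2 = Bw1 = (2·2 + 0·0 + 3·3; 0·2 + 1·0 + 6·3; 3·2 + 6·0 + 1·3) = (13, 18, 9)
Bw2 = (53, 72, 156)
w2·Bw2 = 3389; w2·w2 = 574; μ ≈ 3389/574 = 5.9042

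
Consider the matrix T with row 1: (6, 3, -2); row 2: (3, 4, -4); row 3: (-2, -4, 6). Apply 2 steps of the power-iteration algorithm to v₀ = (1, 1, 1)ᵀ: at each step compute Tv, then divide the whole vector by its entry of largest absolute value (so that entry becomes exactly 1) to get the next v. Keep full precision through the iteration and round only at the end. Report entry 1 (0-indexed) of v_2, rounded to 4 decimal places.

Tv0 = (7.00000, 3.00000, 0.00000); divide by 7.00000 → v1 = (1.00000, 0.42857, 0.00000)
Tv1 = (7.28571, 4.71429, -3.71429); divide by 7.28571 → v2 = (1.00000, 0.64706, -0.50980)
Requested entry of v2: 33/51 = 0.6471

0.6471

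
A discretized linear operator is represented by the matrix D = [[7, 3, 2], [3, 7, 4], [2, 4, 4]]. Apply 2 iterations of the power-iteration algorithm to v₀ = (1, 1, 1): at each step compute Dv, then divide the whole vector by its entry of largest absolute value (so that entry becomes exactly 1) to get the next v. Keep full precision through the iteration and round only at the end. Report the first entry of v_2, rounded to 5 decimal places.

Dv0 = (12.000000, 14.000000, 10.000000); divide by 14.000000 → v1 = (0.857143, 1.000000, 0.714286)
Dv1 = (10.428571, 12.428571, 8.571429); divide by 12.428571 → v2 = (0.839080, 1.000000, 0.689655)
Requested entry of v2: 146/174 = 0.83908

0.83908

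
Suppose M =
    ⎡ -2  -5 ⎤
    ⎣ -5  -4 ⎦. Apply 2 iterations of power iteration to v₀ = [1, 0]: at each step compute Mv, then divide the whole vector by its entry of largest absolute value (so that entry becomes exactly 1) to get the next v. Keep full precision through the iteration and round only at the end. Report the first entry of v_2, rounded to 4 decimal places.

0.9667

Mv0 = (-2.00000, -5.00000); divide by -5.00000 → v1 = (0.40000, 1.00000)
Mv1 = (-5.80000, -6.00000); divide by -6.00000 → v2 = (0.96667, 1.00000)
Requested entry of v2: 29/30 = 0.9667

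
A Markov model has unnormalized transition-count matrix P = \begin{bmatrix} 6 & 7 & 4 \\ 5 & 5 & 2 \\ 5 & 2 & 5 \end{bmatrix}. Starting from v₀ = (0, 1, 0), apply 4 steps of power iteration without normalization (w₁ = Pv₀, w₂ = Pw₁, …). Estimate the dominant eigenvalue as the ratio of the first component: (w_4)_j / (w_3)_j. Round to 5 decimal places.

w1 = Pv₀ = (7, 5, 2)
w2 = Pw1 = (85, 64, 55)
w3 = Pw2 = (1178, 855, 828)
w4 = Pw3 = (16365, 11821, 11740)
Ratio at component: 16365 / 1178 = 13.89219

λ ≈ 13.89219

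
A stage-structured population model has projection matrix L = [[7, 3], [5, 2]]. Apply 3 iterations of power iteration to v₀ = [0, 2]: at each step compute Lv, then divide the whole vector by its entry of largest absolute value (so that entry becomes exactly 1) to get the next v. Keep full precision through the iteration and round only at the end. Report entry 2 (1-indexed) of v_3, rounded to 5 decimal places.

Lv0 = (6.000000, 4.000000); divide by 6.000000 → v1 = (1.000000, 0.666667)
Lv1 = (9.000000, 6.333333); divide by 9.000000 → v2 = (1.000000, 0.703704)
Lv2 = (9.111111, 6.407407); divide by 9.111111 → v3 = (1.000000, 0.703252)
Requested entry of v3: 346/492 = 0.70325

0.70325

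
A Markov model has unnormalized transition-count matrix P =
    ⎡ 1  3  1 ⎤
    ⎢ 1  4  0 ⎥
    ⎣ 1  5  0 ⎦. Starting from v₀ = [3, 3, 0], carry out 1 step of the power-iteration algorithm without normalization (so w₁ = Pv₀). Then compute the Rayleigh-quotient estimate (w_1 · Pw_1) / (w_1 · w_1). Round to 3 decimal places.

w1 = Pv₀ = (1·3 + 3·3 + 1·0; 1·3 + 4·3 + 0·0; 1·3 + 5·3 + 0·0) = (12, 15, 18)
Pw1 = (75, 72, 87)
w1·Pw1 = 12·75 + 15·72 + 18·87 = 3546; w1·w1 = 12·12 + 15·15 + 18·18 = 693
λ ≈ 3546/693 = 5.117

5.117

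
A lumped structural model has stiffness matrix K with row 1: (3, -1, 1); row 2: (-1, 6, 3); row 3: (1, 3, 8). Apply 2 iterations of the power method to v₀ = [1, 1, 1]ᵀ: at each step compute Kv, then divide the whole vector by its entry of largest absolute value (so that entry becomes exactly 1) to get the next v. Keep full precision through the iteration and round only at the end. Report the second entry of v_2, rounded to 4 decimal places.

0.6585

Kv0 = (3.00000, 8.00000, 12.00000); divide by 12.00000 → v1 = (0.25000, 0.66667, 1.00000)
Kv1 = (1.08333, 6.75000, 10.25000); divide by 10.25000 → v2 = (0.10569, 0.65854, 1.00000)
Requested entry of v2: 81/123 = 0.6585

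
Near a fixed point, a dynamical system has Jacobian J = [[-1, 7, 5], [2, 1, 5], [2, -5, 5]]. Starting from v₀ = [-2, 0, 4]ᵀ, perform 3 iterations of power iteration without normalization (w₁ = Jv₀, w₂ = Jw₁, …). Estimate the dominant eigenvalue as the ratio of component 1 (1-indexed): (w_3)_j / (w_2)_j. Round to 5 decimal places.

w1 = Jv₀ = ((-1)·(-2) + 7·0 + 5·4; 2·(-2) + 1·0 + 5·4; 2·(-2) + (-5)·0 + 5·4) = (22, 16, 16)
w2 = Jw1 = ((-1)·22 + 7·16 + 5·16; 2·22 + 1·16 + 5·16; 2·22 + (-5)·16 + 5·16) = (170, 140, 44)
w3 = Jw2 = (1030, 700, -140)
Ratio at component: 1030 / 170 = 6.05882

6.05882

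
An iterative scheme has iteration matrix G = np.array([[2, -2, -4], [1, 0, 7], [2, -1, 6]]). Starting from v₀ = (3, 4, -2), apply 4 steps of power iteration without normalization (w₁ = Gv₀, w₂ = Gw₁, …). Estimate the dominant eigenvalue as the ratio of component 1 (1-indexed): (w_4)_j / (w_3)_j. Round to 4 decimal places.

w1 = Gv₀ = (2·3 + (-2)·4 + (-4)·(-2); 1·3 + 0·4 + 7·(-2); 2·3 + (-1)·4 + 6·(-2)) = (6, -11, -10)
w2 = Gw1 = (2·6 + (-2)·(-11) + (-4)·(-10); 1·6 + 0·(-11) + 7·(-10); 2·6 + (-1)·(-11) + 6·(-10)) = (74, -64, -37)
w3 = Gw2 = (424, -185, -10)
w4 = Gw3 = (1258, 354, 973)
Ratio at component: 1258 / 424 = 2.9670

2.9670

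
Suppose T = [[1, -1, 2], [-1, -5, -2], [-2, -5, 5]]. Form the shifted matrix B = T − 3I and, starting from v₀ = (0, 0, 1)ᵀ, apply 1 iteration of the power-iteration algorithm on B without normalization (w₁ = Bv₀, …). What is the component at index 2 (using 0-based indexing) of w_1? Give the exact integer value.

2

B = T − 3I has rows (-2, -1, 2); (-1, -8, -2); (-2, -5, 2)
w1 = Bv₀ = ((-2)·0 + (-1)·0 + 2·1; (-1)·0 + (-8)·0 + (-2)·1; (-2)·0 + (-5)·0 + 2·1) = (2, -2, 2)
Requested component of w1: 2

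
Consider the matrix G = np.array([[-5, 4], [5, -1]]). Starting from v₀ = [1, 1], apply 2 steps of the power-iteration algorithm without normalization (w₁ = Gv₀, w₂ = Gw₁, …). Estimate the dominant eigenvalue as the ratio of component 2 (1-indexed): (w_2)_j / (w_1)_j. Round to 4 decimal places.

-2.2500

w1 = Gv₀ = ((-5)·1 + 4·1; 5·1 + (-1)·1) = (-1, 4)
w2 = Gw1 = ((-5)·(-1) + 4·4; 5·(-1) + (-1)·4) = (21, -9)
Ratio at component: -9 / 4 = -2.2500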